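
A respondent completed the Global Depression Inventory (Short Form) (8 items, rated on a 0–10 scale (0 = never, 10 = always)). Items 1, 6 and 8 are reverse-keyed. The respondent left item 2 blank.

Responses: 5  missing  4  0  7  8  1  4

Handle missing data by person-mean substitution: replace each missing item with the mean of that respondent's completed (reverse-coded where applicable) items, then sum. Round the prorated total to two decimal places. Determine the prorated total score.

28.57

Reverse-coded (on a 0–10 scale, reversed = 10 − raw):
  item 1: 10 − 5 = 5
  item 6: 10 − 8 = 2
  item 8: 10 − 4 = 6
Completed scored items (7 of 8): 5, 4, 0, 7, 2, 1, 6; sum = 25.
Person mean = 25 / 7 ≈ 3.5714
Prorated total = (25 / 7) × 8 = 28.57 (to 2 dp)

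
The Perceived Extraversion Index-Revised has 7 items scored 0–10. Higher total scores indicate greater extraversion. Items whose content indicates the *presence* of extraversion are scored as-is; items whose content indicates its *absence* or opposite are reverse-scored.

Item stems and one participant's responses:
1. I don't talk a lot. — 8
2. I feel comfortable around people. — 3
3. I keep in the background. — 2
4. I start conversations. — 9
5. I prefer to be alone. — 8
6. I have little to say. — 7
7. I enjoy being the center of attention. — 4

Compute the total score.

Items 1, 3, 5, 6 describe the absence/opposite of extraversion → reverse-score.
reverse-coded value = 10 − response.
  item 1: 10 − 8 = 2
  item 2: 3
  item 3: 10 − 2 = 8
  item 4: 9
  item 5: 10 − 8 = 2
  item 6: 10 − 7 = 3
  item 7: 4
Total = 2 + 3 + 8 + 9 + 2 + 3 + 4 = 31

31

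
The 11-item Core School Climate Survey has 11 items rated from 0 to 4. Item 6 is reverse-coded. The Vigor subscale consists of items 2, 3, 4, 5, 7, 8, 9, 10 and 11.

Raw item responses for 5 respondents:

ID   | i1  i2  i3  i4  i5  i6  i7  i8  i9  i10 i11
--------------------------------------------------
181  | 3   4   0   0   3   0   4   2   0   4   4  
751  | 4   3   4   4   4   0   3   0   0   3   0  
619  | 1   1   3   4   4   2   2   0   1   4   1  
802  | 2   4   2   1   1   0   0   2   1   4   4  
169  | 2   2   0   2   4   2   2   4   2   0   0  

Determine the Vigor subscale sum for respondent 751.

21

Respondent 751 raw: 4, 3, 4, 4, 4, 0, 3, 0, 0, 3, 0.
Vigor items: 2, 3, 4, 5, 7, 8, 9, 10, 11.
Reverse-coded (reverse-coded value = 4 − response):
  item 2: 3
  item 3: 4
  item 4: 4
  item 5: 4
  item 7: 3
  item 8: 0
  item 9: 0
  item 10: 3
  item 11: 0
Sum = 3 + 4 + 4 + 4 + 3 + 0 + 0 + 3 + 0 = 21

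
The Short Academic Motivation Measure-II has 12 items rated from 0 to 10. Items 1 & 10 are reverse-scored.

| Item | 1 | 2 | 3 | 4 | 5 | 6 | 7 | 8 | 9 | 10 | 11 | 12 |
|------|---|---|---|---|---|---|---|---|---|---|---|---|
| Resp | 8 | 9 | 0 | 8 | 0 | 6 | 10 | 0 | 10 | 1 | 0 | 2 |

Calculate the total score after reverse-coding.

Reverse-scored items use 10 − raw:
  item 1: 10 − 8 = 2
  item 10: 10 − 1 = 9
Scored responses: 2, 9, 0, 8, 0, 6, 10, 0, 10, 9, 0, 2
Total = 2 + 9 + 0 + 8 + 0 + 6 + 10 + 0 + 10 + 9 + 0 + 2 = 56

56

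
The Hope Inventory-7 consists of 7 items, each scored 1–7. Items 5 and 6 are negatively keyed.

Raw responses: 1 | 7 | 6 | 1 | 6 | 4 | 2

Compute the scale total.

23

Reverse-coded items (on a 1–7 scale, reversed = 8 − raw):
  item 5: 8 − 6 = 2
  item 6: 8 − 4 = 4
After reverse-coding: 1, 7, 6, 1, 2, 4, 2
Total = 1 + 7 + 6 + 1 + 2 + 4 + 2 = 23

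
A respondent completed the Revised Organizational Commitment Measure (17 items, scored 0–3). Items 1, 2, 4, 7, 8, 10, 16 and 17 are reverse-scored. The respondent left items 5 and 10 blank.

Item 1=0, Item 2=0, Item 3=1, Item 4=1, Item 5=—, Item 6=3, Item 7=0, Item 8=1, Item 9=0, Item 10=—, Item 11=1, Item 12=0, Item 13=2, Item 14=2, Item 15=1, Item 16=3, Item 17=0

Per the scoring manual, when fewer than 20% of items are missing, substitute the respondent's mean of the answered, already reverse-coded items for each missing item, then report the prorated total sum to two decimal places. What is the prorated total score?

29.47

Reverse-coded (reversed = (0+3) − raw = 3 − raw):
  item 1: 3 − 0 = 3
  item 2: 3 − 0 = 3
  item 4: 3 − 1 = 2
  item 7: 3 − 0 = 3
  item 8: 3 − 1 = 2
  item 16: 3 − 3 = 0
  item 17: 3 − 0 = 3
Completed scored items (15 of 17): 3, 3, 1, 2, 3, 3, 2, 0, 1, 0, 2, 2, 1, 0, 3; sum = 26.
Person mean = 26 / 15 ≈ 1.7333
Prorated total = (26 / 15) × 17 = 29.47 (to 2 dp)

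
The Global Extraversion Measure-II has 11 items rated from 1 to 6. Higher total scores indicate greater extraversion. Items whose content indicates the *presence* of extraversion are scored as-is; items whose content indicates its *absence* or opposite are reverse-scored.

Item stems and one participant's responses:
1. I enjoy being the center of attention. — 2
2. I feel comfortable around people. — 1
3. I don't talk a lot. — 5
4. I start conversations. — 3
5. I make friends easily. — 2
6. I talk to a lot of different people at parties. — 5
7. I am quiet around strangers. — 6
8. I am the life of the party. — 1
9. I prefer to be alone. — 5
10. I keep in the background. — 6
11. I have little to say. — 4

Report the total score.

Items 3, 7, 9, 10, 11 describe the absence/opposite of extraversion → reverse-score.
on a 1–6 scale, reversed = 7 − raw.
  item 1: 2
  item 2: 1
  item 3: 7 − 5 = 2
  item 4: 3
  item 5: 2
  item 6: 5
  item 7: 7 − 6 = 1
  item 8: 1
  item 9: 7 − 5 = 2
  item 10: 7 − 6 = 1
  item 11: 7 − 4 = 3
Total = 2 + 1 + 2 + 3 + 2 + 5 + 1 + 1 + 2 + 1 + 3 = 23

23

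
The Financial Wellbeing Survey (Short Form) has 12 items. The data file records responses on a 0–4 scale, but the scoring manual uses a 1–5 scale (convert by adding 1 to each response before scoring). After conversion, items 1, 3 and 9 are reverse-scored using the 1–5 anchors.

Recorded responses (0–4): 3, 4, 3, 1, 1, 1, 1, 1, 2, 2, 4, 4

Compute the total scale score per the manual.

Convert to 1–5: 4, 5, 4, 2, 2, 2, 2, 2, 3, 3, 5, 5
Reverse-coded (on a 1–5 scale, reversed = 6 − raw):
  item 1: 6 − 4 = 2
  item 3: 6 − 4 = 2
  item 9: 6 − 3 = 3
Scored: 2, 5, 2, 2, 2, 2, 2, 2, 3, 3, 5, 5
Total = 35

35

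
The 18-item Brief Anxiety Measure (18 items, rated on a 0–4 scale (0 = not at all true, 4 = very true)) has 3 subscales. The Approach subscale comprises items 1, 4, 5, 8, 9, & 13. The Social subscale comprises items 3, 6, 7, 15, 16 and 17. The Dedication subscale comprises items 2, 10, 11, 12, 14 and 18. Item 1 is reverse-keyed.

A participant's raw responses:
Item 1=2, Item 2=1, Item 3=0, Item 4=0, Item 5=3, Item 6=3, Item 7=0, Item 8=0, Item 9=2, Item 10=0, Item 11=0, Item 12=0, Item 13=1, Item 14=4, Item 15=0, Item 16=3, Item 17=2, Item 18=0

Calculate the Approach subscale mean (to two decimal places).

Approach items: 1, 4, 5, 8, 9, 13.
Of these, item 1 is reverse-keyed; reversed = (0+4) − raw = 4 − raw.
  item 1: 4 − 2 = 2
  item 4: 0
  item 5: 3
  item 8: 0
  item 9: 2
  item 13: 1
Sum = 2 + 0 + 3 + 0 + 2 + 1 = 8
Mean = 8 / 6 = 1.33

1.33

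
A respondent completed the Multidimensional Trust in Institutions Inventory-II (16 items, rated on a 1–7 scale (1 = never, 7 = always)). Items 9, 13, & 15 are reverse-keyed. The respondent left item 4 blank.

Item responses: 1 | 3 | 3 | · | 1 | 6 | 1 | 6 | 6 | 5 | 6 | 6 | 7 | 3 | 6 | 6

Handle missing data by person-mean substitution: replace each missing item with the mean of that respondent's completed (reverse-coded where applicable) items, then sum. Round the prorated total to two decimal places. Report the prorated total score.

55.47

Reverse-coded (reverse-coded value = 8 − response):
  item 9: 8 − 6 = 2
  item 13: 8 − 7 = 1
  item 15: 8 − 6 = 2
Completed scored items (15 of 16): 1, 3, 3, 1, 6, 1, 6, 2, 5, 6, 6, 1, 3, 2, 6; sum = 52.
Person mean = 52 / 15 ≈ 3.4667
Prorated total = (52 / 15) × 16 = 55.47 (to 2 dp)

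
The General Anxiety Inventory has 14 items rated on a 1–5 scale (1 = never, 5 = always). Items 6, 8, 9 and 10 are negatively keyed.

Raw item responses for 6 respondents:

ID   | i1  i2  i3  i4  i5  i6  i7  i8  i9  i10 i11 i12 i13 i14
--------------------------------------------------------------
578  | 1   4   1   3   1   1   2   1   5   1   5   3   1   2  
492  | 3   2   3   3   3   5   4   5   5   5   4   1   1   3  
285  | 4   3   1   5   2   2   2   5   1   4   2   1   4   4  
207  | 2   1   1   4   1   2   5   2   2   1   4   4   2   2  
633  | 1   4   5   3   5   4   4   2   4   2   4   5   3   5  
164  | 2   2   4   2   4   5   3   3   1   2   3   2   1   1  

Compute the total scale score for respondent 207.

43

Respondent 207 raw: 2, 1, 1, 4, 1, 2, 5, 2, 2, 1, 4, 4, 2, 2.
Reverse-coded (on a 1–5 scale, reversed = 6 − raw):
  item 1: 2
  item 2: 1
  item 3: 1
  item 4: 4
  item 5: 1
  item 6: 6 − 2 = 4
  item 7: 5
  item 8: 6 − 2 = 4
  item 9: 6 − 2 = 4
  item 10: 6 − 1 = 5
  item 11: 4
  item 12: 4
  item 13: 2
  item 14: 2
Sum = 2 + 1 + 1 + 4 + 1 + 4 + 5 + 4 + 4 + 5 + 4 + 4 + 2 + 2 = 43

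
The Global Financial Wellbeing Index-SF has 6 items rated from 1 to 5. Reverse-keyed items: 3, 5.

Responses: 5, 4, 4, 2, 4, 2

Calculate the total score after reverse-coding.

17

Apply reverse scoring (reverse-coded value = 6 − response):
  item 3: 6 − 4 = 2
  item 5: 6 − 4 = 2
Scored responses: 5, 4, 2, 2, 2, 2
Total = 5 + 4 + 2 + 2 + 2 + 2 = 17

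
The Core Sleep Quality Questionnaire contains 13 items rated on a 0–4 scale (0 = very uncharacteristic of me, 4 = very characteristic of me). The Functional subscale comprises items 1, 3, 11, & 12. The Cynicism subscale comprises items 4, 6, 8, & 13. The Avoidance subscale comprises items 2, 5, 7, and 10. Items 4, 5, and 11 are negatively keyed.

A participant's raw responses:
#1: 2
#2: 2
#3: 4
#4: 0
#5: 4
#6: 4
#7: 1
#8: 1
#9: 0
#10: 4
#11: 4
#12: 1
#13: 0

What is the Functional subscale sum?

Functional items: 1, 3, 11, 12.
Of these, item 11 is negatively keyed; on a 0–4 scale, reversed = 4 − raw.
  item 1: 2
  item 3: 4
  item 11: 4 − 4 = 0
  item 12: 1
Sum = 2 + 4 + 0 + 1 = 7

7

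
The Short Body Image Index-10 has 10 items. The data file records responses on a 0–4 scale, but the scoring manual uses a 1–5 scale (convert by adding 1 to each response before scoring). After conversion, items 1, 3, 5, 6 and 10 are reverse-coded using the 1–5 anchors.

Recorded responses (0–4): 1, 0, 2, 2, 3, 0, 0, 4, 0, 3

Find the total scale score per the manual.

27

Convert to 1–5: 2, 1, 3, 3, 4, 1, 1, 5, 1, 4
Reverse-coded (reversed = (1+5) − raw = 6 − raw):
  item 1: 6 − 2 = 4
  item 3: 6 − 3 = 3
  item 5: 6 − 4 = 2
  item 6: 6 − 1 = 5
  item 10: 6 − 4 = 2
Scored: 4, 1, 3, 3, 2, 5, 1, 5, 1, 2
Total = 27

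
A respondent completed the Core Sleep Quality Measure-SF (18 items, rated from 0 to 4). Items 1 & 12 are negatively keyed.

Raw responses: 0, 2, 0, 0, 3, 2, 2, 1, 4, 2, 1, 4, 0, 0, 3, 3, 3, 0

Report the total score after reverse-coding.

Apply reverse scoring (reversed = (0+4) − raw = 4 − raw):
  item 1: 4 − 0 = 4
  item 12: 4 − 4 = 0
Scored responses: 4, 2, 0, 0, 3, 2, 2, 1, 4, 2, 1, 0, 0, 0, 3, 3, 3, 0
Total = 4 + 2 + 0 + 0 + 3 + 2 + 2 + 1 + 4 + 2 + 1 + 0 + 0 + 0 + 3 + 3 + 3 + 0 = 30

30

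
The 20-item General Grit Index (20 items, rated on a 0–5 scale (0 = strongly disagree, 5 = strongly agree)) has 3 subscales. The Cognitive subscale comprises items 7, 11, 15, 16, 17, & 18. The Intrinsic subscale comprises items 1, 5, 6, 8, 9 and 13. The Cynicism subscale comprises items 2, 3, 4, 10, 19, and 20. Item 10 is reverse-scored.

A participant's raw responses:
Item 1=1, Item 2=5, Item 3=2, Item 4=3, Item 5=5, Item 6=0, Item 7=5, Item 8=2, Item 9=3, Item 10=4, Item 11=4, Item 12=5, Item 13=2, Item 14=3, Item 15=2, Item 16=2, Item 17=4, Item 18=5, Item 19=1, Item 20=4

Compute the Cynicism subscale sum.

Cynicism items: 2, 3, 4, 10, 19, 20.
Of these, item 10 is reverse-scored; on a 0–5 scale, reversed = 5 − raw.
  item 2: 5
  item 3: 2
  item 4: 3
  item 10: 5 − 4 = 1
  item 19: 1
  item 20: 4
Sum = 5 + 2 + 3 + 1 + 1 + 4 = 16

16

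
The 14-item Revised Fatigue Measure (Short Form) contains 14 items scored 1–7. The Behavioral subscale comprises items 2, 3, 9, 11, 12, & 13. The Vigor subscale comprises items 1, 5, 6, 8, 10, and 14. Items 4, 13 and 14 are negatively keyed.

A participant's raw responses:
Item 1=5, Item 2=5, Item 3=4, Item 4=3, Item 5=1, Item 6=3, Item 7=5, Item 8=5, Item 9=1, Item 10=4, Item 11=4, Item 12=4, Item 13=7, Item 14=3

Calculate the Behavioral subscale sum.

19

Behavioral items: 2, 3, 9, 11, 12, 13.
Of these, item 13 is negatively keyed; reversed = (1+7) − raw = 8 − raw.
  item 2: 5
  item 3: 4
  item 9: 1
  item 11: 4
  item 12: 4
  item 13: 8 − 7 = 1
Sum = 5 + 4 + 1 + 4 + 4 + 1 = 19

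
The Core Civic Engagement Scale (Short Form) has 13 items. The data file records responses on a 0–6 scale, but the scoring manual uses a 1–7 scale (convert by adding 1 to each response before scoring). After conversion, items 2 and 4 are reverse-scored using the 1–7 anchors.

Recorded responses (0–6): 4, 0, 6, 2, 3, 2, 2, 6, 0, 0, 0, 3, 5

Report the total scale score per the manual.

54

Convert to 1–7: 5, 1, 7, 3, 4, 3, 3, 7, 1, 1, 1, 4, 6
Reverse-coded (on a 1–7 scale, reversed = 8 − raw):
  item 2: 8 − 1 = 7
  item 4: 8 − 3 = 5
Scored: 5, 7, 7, 5, 4, 3, 3, 7, 1, 1, 1, 4, 6
Total = 54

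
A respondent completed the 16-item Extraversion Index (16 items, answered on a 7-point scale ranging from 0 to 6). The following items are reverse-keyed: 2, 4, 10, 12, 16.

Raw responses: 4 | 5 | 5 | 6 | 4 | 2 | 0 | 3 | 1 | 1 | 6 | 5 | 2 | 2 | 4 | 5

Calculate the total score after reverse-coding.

Reverse-coded items (reverse-coded value = 6 − response):
  item 2: 6 − 5 = 1
  item 4: 6 − 6 = 0
  item 10: 6 − 1 = 5
  item 12: 6 − 5 = 1
  item 16: 6 − 5 = 1
Scored items: 4, 1, 5, 0, 4, 2, 0, 3, 1, 5, 6, 1, 2, 2, 4, 1
Total = 4 + 1 + 5 + 0 + 4 + 2 + 0 + 3 + 1 + 5 + 6 + 1 + 2 + 2 + 4 + 1 = 41

41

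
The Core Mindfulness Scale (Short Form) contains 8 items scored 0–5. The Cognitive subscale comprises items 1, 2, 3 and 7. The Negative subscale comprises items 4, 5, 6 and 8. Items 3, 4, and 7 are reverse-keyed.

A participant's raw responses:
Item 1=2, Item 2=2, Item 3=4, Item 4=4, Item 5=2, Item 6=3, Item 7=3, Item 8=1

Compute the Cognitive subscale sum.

7

Cognitive items: 1, 2, 3, 7.
Of these, items 3 and 7 are reverse-keyed; reverse-coded value = 5 − response.
  item 1: 2
  item 2: 2
  item 3: 5 − 4 = 1
  item 7: 5 − 3 = 2
Sum = 2 + 2 + 1 + 2 = 7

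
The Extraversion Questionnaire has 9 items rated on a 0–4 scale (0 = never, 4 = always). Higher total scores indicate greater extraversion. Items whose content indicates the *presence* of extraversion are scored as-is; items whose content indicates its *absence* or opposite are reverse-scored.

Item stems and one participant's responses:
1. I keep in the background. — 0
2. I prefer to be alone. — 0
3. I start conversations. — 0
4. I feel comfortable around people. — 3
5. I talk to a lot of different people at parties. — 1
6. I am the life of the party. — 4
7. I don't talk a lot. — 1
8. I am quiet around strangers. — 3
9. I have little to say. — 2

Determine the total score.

Items 1, 2, 7, 8, 9 describe the absence/opposite of extraversion → reverse-score.
reverse-coded value = 4 − response.
  item 1: 4 − 0 = 4
  item 2: 4 − 0 = 4
  item 3: 0
  item 4: 3
  item 5: 1
  item 6: 4
  item 7: 4 − 1 = 3
  item 8: 4 − 3 = 1
  item 9: 4 − 2 = 2
Total = 4 + 4 + 0 + 3 + 1 + 4 + 3 + 1 + 2 = 22

22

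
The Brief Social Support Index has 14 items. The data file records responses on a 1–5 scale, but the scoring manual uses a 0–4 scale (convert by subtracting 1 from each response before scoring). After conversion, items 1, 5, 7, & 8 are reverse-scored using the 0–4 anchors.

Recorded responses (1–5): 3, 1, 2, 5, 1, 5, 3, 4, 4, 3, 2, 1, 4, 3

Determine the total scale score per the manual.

Convert to 0–4: 2, 0, 1, 4, 0, 4, 2, 3, 3, 2, 1, 0, 3, 2
Reverse-coded (reverse-coded value = 4 − response):
  item 1: 4 − 2 = 2
  item 5: 4 − 0 = 4
  item 7: 4 − 2 = 2
  item 8: 4 − 3 = 1
Scored: 2, 0, 1, 4, 4, 4, 2, 1, 3, 2, 1, 0, 3, 2
Total = 29

29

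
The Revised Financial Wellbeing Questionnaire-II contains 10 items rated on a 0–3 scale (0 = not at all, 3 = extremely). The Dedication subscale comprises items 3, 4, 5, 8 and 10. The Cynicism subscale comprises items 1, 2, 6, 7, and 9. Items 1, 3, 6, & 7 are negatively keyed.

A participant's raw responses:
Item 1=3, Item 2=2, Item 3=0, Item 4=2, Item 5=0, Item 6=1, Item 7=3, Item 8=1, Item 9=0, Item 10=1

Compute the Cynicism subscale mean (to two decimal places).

0.80

Cynicism items: 1, 2, 6, 7, 9.
Of these, items 1, 6, and 7 are negatively keyed; on a 0–3 scale, reversed = 3 − raw.
  item 1: 3 − 3 = 0
  item 2: 2
  item 6: 3 − 1 = 2
  item 7: 3 − 3 = 0
  item 9: 0
Sum = 0 + 2 + 2 + 0 + 0 = 4
Mean = 4 / 5 = 0.80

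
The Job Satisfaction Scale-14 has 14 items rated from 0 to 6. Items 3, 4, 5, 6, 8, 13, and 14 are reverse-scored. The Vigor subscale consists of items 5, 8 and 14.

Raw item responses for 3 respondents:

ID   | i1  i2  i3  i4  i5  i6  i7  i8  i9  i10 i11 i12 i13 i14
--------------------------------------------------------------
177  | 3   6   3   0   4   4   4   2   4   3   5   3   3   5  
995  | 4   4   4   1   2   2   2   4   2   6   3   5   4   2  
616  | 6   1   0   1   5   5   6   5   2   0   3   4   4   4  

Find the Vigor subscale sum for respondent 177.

Respondent 177 raw: 3, 6, 3, 0, 4, 4, 4, 2, 4, 3, 5, 3, 3, 5.
Vigor items: 5, 8, 14.
Reverse-coded (on a 0–6 scale, reversed = 6 − raw):
  item 5: 6 − 4 = 2
  item 8: 6 − 2 = 4
  item 14: 6 − 5 = 1
Sum = 2 + 4 + 1 = 7

7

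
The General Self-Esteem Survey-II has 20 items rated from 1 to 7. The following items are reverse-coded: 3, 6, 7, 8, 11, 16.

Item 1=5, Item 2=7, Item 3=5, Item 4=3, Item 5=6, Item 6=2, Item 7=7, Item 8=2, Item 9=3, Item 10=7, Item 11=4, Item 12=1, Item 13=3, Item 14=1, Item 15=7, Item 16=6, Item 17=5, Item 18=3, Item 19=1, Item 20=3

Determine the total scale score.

Apply reverse scoring (reverse-coded value = 8 − response):
  item 3: 8 − 5 = 3
  item 6: 8 − 2 = 6
  item 7: 8 − 7 = 1
  item 8: 8 − 2 = 6
  item 11: 8 − 4 = 4
  item 16: 8 − 6 = 2
After reverse-coding: 5, 7, 3, 3, 6, 6, 1, 6, 3, 7, 4, 1, 3, 1, 7, 2, 5, 3, 1, 3
Total = 5 + 7 + 3 + 3 + 6 + 6 + 1 + 6 + 3 + 7 + 4 + 1 + 3 + 1 + 7 + 2 + 5 + 3 + 1 + 3 = 77

77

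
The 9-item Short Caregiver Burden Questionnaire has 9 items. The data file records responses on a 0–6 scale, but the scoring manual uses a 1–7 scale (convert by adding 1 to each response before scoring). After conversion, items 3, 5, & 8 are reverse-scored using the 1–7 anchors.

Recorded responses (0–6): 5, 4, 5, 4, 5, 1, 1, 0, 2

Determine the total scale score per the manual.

Convert to 1–7: 6, 5, 6, 5, 6, 2, 2, 1, 3
Reverse-coded (reverse-coded value = 8 − response):
  item 3: 8 − 6 = 2
  item 5: 8 − 6 = 2
  item 8: 8 − 1 = 7
Scored: 6, 5, 2, 5, 2, 2, 2, 7, 3
Total = 34

34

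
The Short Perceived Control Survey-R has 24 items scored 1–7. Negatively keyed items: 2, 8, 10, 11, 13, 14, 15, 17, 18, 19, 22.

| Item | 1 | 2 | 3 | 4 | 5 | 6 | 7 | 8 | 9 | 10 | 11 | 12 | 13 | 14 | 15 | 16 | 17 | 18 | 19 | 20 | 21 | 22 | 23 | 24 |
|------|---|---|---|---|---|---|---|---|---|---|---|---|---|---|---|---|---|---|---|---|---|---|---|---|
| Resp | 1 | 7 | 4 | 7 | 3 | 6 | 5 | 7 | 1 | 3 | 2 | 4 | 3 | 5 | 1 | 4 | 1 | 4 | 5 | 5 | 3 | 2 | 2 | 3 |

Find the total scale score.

Apply reverse scoring (reversed = (1+7) − raw = 8 − raw):
  item 2: 8 − 7 = 1
  item 8: 8 − 7 = 1
  item 10: 8 − 3 = 5
  item 11: 8 − 2 = 6
  item 13: 8 − 3 = 5
  item 14: 8 − 5 = 3
  item 15: 8 − 1 = 7
  item 17: 8 − 1 = 7
  item 18: 8 − 4 = 4
  item 19: 8 − 5 = 3
  item 22: 8 − 2 = 6
Scored items: 1, 1, 4, 7, 3, 6, 5, 1, 1, 5, 6, 4, 5, 3, 7, 4, 7, 4, 3, 5, 3, 6, 2, 3
Total = 1 + 1 + 4 + 7 + 3 + 6 + 5 + 1 + 1 + 5 + 6 + 4 + 5 + 3 + 7 + 4 + 7 + 4 + 3 + 5 + 3 + 6 + 2 + 3 = 96

96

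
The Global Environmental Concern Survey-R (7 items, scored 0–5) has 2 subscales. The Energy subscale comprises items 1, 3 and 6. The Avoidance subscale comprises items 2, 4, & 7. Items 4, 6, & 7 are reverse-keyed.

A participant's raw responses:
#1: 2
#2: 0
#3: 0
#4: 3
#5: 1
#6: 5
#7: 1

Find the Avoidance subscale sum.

6

Avoidance items: 2, 4, 7.
Of these, items 4 & 7 are reverse-keyed; reversed = (0+5) − raw = 5 − raw.
  item 2: 0
  item 4: 5 − 3 = 2
  item 7: 5 − 1 = 4
Sum = 0 + 2 + 4 = 6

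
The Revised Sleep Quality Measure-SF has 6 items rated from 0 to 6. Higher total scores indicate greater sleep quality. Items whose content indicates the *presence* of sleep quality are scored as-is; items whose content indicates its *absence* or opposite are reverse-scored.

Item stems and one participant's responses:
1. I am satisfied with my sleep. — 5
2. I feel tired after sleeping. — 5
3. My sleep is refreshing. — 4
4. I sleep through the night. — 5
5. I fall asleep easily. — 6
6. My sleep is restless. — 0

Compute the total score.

27

Items 2, 6 describe the absence/opposite of sleep quality → reverse-score.
reverse-coded value = 6 − response.
  item 1: 5
  item 2: 6 − 5 = 1
  item 3: 4
  item 4: 5
  item 5: 6
  item 6: 6 − 0 = 6
Total = 5 + 1 + 4 + 5 + 6 + 6 = 27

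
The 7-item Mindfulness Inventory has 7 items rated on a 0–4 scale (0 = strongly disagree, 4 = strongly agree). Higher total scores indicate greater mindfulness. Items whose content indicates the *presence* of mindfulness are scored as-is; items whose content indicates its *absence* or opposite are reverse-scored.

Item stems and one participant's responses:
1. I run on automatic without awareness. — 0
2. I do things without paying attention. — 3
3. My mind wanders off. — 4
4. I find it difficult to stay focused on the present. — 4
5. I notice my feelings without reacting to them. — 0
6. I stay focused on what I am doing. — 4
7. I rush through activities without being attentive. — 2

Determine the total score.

Items 1, 2, 3, 4, 7 describe the absence/opposite of mindfulness → reverse-score.
reverse-coded value = 4 − response.
  item 1: 4 − 0 = 4
  item 2: 4 − 3 = 1
  item 3: 4 − 4 = 0
  item 4: 4 − 4 = 0
  item 5: 0
  item 6: 4
  item 7: 4 − 2 = 2
Total = 4 + 1 + 0 + 0 + 0 + 4 + 2 = 11

11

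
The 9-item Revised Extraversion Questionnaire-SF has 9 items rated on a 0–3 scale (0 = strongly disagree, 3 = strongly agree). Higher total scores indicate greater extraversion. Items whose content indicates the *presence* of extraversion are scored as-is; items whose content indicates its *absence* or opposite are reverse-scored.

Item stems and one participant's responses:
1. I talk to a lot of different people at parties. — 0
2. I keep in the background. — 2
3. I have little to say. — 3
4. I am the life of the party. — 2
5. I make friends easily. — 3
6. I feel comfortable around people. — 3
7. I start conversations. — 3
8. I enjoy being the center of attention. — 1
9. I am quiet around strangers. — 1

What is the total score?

15

Items 2, 3, 9 describe the absence/opposite of extraversion → reverse-score.
reversed = (0+3) − raw = 3 − raw.
  item 1: 0
  item 2: 3 − 2 = 1
  item 3: 3 − 3 = 0
  item 4: 2
  item 5: 3
  item 6: 3
  item 7: 3
  item 8: 1
  item 9: 3 − 1 = 2
Total = 0 + 1 + 0 + 2 + 3 + 3 + 3 + 1 + 2 = 15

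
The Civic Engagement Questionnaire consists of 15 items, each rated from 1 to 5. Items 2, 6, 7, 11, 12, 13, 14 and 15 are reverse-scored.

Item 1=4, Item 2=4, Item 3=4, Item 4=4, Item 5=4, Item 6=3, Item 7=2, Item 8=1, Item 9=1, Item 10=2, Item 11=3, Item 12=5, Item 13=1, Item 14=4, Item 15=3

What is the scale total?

Apply reverse scoring (reverse-coded value = 6 − response):
  item 2: 6 − 4 = 2
  item 6: 6 − 3 = 3
  item 7: 6 − 2 = 4
  item 11: 6 − 3 = 3
  item 12: 6 − 5 = 1
  item 13: 6 − 1 = 5
  item 14: 6 − 4 = 2
  item 15: 6 − 3 = 3
Scored responses: 4, 2, 4, 4, 4, 3, 4, 1, 1, 2, 3, 1, 5, 2, 3
Total = 4 + 2 + 4 + 4 + 4 + 3 + 4 + 1 + 1 + 2 + 3 + 1 + 5 + 2 + 3 = 43

43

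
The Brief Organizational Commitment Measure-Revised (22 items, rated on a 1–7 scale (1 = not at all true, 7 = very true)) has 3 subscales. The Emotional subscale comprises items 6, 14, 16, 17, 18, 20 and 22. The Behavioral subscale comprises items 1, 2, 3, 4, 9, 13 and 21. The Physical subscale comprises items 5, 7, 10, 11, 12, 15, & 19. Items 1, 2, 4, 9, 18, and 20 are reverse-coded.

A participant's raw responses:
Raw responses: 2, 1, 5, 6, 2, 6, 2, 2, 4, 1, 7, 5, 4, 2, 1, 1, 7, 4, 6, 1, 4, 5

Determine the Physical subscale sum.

24

Physical items: 5, 7, 10, 11, 12, 15, 19.
  item 5: 2
  item 7: 2
  item 10: 1
  item 11: 7
  item 12: 5
  item 15: 1
  item 19: 6
Sum = 2 + 2 + 1 + 7 + 5 + 1 + 6 = 24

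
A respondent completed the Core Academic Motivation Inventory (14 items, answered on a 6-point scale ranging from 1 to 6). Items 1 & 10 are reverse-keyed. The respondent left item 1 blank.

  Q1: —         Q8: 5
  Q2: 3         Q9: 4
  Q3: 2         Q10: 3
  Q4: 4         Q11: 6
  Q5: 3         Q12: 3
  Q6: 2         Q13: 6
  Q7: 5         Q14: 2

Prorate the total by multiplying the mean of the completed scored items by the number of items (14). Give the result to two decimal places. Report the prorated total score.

52.77

Reverse-coded (reverse-coded value = 7 − response):
  item 10: 7 − 3 = 4
Completed scored items (13 of 14): 3, 2, 4, 3, 2, 5, 5, 4, 4, 6, 3, 6, 2; sum = 49.
Person mean = 49 / 13 ≈ 3.7692
Prorated total = (49 / 13) × 14 = 52.77 (to 2 dp)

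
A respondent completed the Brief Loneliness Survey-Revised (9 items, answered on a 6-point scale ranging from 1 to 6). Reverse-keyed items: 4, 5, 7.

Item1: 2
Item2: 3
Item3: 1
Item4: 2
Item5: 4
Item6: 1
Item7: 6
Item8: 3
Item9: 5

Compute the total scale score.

Raw sum = 27. Reverse-keyed items: 4, 5, 7; their raw sum = 12.
Each reversal replaces raw with 7 − raw, changing the total by 7 − 2·raw per item.
Total = 27 + 3·7 − 2·12 = 27 + 21 − 24 = 24

24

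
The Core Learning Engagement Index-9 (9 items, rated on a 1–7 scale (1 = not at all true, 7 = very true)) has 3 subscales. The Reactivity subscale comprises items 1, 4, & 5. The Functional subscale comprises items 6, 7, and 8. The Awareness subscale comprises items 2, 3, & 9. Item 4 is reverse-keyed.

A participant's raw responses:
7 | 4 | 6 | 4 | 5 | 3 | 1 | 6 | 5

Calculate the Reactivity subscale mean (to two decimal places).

Reactivity items: 1, 4, 5.
Of these, item 4 is reverse-keyed; on a 1–7 scale, reversed = 8 − raw.
  item 1: 7
  item 4: 8 − 4 = 4
  item 5: 5
Sum = 7 + 4 + 5 = 16
Mean = 16 / 3 = 5.33

5.33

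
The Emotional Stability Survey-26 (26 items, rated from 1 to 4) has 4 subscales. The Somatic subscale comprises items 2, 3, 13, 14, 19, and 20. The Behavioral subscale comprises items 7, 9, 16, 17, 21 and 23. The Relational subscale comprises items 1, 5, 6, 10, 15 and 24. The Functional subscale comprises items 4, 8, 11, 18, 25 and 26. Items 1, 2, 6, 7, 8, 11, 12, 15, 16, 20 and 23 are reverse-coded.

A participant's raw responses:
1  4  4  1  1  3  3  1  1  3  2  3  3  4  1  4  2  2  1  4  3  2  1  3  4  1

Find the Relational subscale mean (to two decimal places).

2.83

Relational items: 1, 5, 6, 10, 15, 24.
Of these, items 1, 6, and 15 are reverse-coded; reverse-coded value = 5 − response.
  item 1: 5 − 1 = 4
  item 5: 1
  item 6: 5 − 3 = 2
  item 10: 3
  item 15: 5 − 1 = 4
  item 24: 3
Sum = 4 + 1 + 2 + 3 + 4 + 3 = 17
Mean = 17 / 6 = 2.83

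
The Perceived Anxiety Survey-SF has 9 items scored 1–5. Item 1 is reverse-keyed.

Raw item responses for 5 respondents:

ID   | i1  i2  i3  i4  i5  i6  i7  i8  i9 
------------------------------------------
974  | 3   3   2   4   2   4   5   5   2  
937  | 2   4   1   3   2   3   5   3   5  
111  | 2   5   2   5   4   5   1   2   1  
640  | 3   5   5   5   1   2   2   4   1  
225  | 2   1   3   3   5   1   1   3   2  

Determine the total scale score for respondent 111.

29

Respondent 111 raw: 2, 5, 2, 5, 4, 5, 1, 2, 1.
Reverse-coded (on a 1–5 scale, reversed = 6 − raw):
  item 1: 6 − 2 = 4
  item 2: 5
  item 3: 2
  item 4: 5
  item 5: 4
  item 6: 5
  item 7: 1
  item 8: 2
  item 9: 1
Sum = 4 + 5 + 2 + 5 + 4 + 5 + 1 + 2 + 1 = 29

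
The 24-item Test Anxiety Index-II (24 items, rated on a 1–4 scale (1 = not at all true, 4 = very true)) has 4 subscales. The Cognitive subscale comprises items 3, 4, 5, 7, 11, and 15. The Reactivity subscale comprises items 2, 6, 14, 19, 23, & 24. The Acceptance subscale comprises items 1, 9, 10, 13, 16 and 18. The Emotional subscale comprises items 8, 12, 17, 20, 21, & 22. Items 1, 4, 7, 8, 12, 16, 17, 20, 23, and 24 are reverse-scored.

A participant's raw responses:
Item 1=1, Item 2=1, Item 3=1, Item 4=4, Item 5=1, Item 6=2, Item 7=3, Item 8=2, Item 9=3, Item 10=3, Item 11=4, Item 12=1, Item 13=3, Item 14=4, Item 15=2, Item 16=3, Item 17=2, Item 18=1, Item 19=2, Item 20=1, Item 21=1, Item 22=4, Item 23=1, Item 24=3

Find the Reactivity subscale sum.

15

Reactivity items: 2, 6, 14, 19, 23, 24.
Of these, items 23 & 24 are reverse-scored; on a 1–4 scale, reversed = 5 − raw.
  item 2: 1
  item 6: 2
  item 14: 4
  item 19: 2
  item 23: 5 − 1 = 4
  item 24: 5 − 3 = 2
Sum = 1 + 2 + 4 + 2 + 4 + 2 = 15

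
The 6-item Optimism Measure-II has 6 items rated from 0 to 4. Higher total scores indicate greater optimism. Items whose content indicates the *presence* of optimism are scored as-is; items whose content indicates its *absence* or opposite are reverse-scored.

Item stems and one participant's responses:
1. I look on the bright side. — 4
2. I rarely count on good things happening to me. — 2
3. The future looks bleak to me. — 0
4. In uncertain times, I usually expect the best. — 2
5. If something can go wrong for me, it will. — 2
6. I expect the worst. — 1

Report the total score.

Items 2, 3, 5, 6 describe the absence/opposite of optimism → reverse-score.
on a 0–4 scale, reversed = 4 − raw.
  item 1: 4
  item 2: 4 − 2 = 2
  item 3: 4 − 0 = 4
  item 4: 2
  item 5: 4 − 2 = 2
  item 6: 4 − 1 = 3
Total = 4 + 2 + 4 + 2 + 2 + 3 = 17

17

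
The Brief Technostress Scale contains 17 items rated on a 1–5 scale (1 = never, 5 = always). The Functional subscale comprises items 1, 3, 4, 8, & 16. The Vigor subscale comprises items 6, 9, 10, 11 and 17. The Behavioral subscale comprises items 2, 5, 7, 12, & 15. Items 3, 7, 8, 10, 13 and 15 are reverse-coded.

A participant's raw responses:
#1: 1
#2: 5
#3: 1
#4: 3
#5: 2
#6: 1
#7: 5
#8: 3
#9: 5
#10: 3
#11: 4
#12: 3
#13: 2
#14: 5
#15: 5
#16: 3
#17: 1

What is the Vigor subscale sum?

Vigor items: 6, 9, 10, 11, 17.
Of these, item 10 is reverse-coded; reversed = (1+5) − raw = 6 − raw.
  item 6: 1
  item 9: 5
  item 10: 6 − 3 = 3
  item 11: 4
  item 17: 1
Sum = 1 + 5 + 3 + 4 + 1 = 14

14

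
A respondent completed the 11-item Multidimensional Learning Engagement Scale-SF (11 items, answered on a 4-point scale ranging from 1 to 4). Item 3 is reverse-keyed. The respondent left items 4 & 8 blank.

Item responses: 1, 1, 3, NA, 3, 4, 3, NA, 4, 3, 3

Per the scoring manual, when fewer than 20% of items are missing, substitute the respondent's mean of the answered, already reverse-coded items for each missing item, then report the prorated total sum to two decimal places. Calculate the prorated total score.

Reverse-coded (on a 1–4 scale, reversed = 5 − raw):
  item 3: 5 − 3 = 2
Completed scored items (9 of 11): 1, 1, 2, 3, 4, 3, 4, 3, 3; sum = 24.
Person mean = 24 / 9 ≈ 2.6667
Prorated total = (24 / 9) × 11 = 29.33 (to 2 dp)

29.33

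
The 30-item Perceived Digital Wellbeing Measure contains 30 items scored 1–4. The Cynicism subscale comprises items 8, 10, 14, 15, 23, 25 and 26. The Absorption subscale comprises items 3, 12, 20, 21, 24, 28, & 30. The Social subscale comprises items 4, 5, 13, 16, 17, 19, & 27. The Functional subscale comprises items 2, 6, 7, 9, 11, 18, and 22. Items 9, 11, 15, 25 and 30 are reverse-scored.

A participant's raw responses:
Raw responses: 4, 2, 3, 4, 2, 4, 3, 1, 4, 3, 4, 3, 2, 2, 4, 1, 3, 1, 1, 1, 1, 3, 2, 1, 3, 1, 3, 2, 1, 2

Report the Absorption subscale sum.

14

Absorption items: 3, 12, 20, 21, 24, 28, 30.
Of these, item 30 is reverse-scored; on a 1–4 scale, reversed = 5 − raw.
  item 3: 3
  item 12: 3
  item 20: 1
  item 21: 1
  item 24: 1
  item 28: 2
  item 30: 5 − 2 = 3
Sum = 3 + 3 + 1 + 1 + 1 + 2 + 3 = 14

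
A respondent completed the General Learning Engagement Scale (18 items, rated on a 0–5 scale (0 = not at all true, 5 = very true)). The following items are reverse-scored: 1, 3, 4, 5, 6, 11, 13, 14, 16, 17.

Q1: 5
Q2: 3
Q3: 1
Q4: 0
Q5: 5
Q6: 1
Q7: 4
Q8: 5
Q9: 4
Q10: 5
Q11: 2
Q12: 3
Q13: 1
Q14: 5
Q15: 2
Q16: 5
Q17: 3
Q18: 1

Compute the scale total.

49

Raw sum = 55. Reverse-scored items: 1, 3, 4, 5, 6, 11, 13, 14, 16, 17; their raw sum = 28.
Each reversal replaces raw with 5 − raw, changing the total by 5 − 2·raw per item.
Total = 55 + 10·5 − 2·28 = 55 + 50 − 56 = 49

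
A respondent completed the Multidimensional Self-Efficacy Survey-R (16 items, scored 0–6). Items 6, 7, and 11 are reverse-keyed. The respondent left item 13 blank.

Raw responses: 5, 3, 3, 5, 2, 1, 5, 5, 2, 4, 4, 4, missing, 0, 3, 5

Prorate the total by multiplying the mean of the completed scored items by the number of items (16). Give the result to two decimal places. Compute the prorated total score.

Reverse-coded (reversed = (0+6) − raw = 6 − raw):
  item 6: 6 − 1 = 5
  item 7: 6 − 5 = 1
  item 11: 6 − 4 = 2
Completed scored items (15 of 16): 5, 3, 3, 5, 2, 5, 1, 5, 2, 4, 2, 4, 0, 3, 5; sum = 49.
Person mean = 49 / 15 ≈ 3.2667
Prorated total = (49 / 15) × 16 = 52.27 (to 2 dp)

52.27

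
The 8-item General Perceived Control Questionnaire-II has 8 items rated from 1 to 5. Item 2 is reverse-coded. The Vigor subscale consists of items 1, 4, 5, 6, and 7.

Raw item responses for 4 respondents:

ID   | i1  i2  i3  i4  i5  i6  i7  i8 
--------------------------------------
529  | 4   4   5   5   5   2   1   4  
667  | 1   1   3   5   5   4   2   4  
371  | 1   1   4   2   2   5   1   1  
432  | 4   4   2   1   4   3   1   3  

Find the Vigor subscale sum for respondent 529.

17

Respondent 529 raw: 4, 4, 5, 5, 5, 2, 1, 4.
Vigor items: 1, 4, 5, 6, 7.
Reverse-coded (reverse-coded value = 6 − response):
  item 1: 4
  item 4: 5
  item 5: 5
  item 6: 2
  item 7: 1
Sum = 4 + 5 + 5 + 2 + 1 = 17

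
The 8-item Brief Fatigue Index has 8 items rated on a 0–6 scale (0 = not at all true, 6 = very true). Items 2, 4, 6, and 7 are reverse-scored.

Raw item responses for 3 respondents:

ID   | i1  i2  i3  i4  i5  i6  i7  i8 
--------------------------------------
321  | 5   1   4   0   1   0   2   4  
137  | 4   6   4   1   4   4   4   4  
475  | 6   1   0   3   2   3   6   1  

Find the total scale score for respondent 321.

Respondent 321 raw: 5, 1, 4, 0, 1, 0, 2, 4.
Reverse-coded (reversed = (0+6) − raw = 6 − raw):
  item 1: 5
  item 2: 6 − 1 = 5
  item 3: 4
  item 4: 6 − 0 = 6
  item 5: 1
  item 6: 6 − 0 = 6
  item 7: 6 − 2 = 4
  item 8: 4
Sum = 5 + 5 + 4 + 6 + 1 + 6 + 4 + 4 = 35

35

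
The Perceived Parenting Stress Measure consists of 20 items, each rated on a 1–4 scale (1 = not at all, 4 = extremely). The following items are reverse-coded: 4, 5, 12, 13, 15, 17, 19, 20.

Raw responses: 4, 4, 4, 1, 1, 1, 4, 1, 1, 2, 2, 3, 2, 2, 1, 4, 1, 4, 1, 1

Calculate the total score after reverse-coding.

Reversing items 4, 5, 12, 13, 15, 17, 19, and 20 with 5 − raw:
Total = 4 + 4 + 4 + (5−1) + (5−1) + 1 + 4 + 1 + 1 + 2 + 2 + (5−3) + (5−2) + 2 + (5−1) + 4 + (5−1) + 4 + (5−1) + (5−1)
      = 4 + 4 + 4 + 4 + 4 + 1 + 4 + 1 + 1 + 2 + 2 + 2 + 3 + 2 + 4 + 4 + 4 + 4 + 4 + 4 = 62

62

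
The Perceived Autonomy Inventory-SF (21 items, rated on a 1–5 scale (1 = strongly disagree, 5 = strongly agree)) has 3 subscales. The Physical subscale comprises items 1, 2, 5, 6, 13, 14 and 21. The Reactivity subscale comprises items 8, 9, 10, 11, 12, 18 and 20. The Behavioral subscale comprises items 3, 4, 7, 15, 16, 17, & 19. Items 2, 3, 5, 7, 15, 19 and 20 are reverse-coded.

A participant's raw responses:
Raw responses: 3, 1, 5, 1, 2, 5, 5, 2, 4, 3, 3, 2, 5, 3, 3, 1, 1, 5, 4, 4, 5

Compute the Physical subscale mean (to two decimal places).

Physical items: 1, 2, 5, 6, 13, 14, 21.
Of these, items 2 and 5 are reverse-coded; reverse-coded value = 6 − response.
  item 1: 3
  item 2: 6 − 1 = 5
  item 5: 6 − 2 = 4
  item 6: 5
  item 13: 5
  item 14: 3
  item 21: 5
Sum = 3 + 5 + 4 + 5 + 5 + 3 + 5 = 30
Mean = 30 / 7 = 4.29

4.29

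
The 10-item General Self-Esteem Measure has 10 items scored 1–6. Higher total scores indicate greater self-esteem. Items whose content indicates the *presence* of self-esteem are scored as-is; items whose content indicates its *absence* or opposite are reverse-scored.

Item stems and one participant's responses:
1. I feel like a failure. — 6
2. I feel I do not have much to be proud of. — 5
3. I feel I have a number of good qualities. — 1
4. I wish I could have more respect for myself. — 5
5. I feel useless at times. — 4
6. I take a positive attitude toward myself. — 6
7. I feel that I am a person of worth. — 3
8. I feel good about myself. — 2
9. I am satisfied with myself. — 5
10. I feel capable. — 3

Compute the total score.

Items 1, 2, 4, 5 describe the absence/opposite of self-esteem → reverse-score.
reversed = (1+6) − raw = 7 − raw.
  item 1: 7 − 6 = 1
  item 2: 7 − 5 = 2
  item 3: 1
  item 4: 7 − 5 = 2
  item 5: 7 − 4 = 3
  item 6: 6
  item 7: 3
  item 8: 2
  item 9: 5
  item 10: 3
Total = 1 + 2 + 1 + 2 + 3 + 6 + 3 + 2 + 5 + 3 = 28

28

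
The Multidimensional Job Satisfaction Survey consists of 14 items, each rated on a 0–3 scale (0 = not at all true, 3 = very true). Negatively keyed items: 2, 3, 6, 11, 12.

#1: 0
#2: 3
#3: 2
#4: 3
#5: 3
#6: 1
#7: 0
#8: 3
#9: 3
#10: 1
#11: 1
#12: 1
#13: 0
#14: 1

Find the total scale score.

21

Negatively keyed items use 3 − raw:
  item 2: 3 − 3 = 0
  item 3: 3 − 2 = 1
  item 6: 3 − 1 = 2
  item 11: 3 − 1 = 2
  item 12: 3 − 1 = 2
After reverse-coding: 0, 0, 1, 3, 3, 2, 0, 3, 3, 1, 2, 2, 0, 1
Total = 0 + 0 + 1 + 3 + 3 + 2 + 0 + 3 + 3 + 1 + 2 + 2 + 0 + 1 = 21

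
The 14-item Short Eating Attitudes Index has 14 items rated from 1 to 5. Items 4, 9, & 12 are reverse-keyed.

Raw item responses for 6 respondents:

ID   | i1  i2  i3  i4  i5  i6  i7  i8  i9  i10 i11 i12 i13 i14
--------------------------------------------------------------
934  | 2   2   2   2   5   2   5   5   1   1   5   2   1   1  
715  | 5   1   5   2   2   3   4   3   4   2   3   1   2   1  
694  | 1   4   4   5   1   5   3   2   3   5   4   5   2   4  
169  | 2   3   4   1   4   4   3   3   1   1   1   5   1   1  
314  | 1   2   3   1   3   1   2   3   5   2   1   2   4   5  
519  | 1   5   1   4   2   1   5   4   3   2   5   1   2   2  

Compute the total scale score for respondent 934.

Respondent 934 raw: 2, 2, 2, 2, 5, 2, 5, 5, 1, 1, 5, 2, 1, 1.
Reverse-coded (on a 1–5 scale, reversed = 6 − raw):
  item 1: 2
  item 2: 2
  item 3: 2
  item 4: 6 − 2 = 4
  item 5: 5
  item 6: 2
  item 7: 5
  item 8: 5
  item 9: 6 − 1 = 5
  item 10: 1
  item 11: 5
  item 12: 6 − 2 = 4
  item 13: 1
  item 14: 1
Sum = 2 + 2 + 2 + 4 + 5 + 2 + 5 + 5 + 5 + 1 + 5 + 4 + 1 + 1 = 44

44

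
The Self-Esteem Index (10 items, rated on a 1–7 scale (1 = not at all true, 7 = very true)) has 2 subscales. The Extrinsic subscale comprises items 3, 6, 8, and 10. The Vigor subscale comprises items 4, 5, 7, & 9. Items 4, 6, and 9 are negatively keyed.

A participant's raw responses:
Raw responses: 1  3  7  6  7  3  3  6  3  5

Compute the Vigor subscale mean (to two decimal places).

4.25

Vigor items: 4, 5, 7, 9.
Of these, items 4 and 9 are negatively keyed; reverse-coded value = 8 − response.
  item 4: 8 − 6 = 2
  item 5: 7
  item 7: 3
  item 9: 8 − 3 = 5
Sum = 2 + 7 + 3 + 5 = 17
Mean = 17 / 4 = 4.25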